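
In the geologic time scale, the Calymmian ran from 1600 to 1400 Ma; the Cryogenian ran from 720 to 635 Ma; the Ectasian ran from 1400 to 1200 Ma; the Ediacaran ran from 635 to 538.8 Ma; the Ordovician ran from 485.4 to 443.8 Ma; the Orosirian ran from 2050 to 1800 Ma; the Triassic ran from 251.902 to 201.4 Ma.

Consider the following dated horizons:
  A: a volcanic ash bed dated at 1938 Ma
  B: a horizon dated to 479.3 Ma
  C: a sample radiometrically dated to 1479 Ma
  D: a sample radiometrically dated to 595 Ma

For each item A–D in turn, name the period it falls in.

A: 1938 Ma lies in 2050–1800 Ma, so Orosirian.
B: 479.3 Ma lies in 485.4–443.8 Ma, so Ordovician.
C: 1479 Ma lies in 1600–1400 Ma, so Calymmian.
D: 595 Ma lies in 635–538.8 Ma, so Ediacaran.

A — Orosirian; B — Ordovician; C — Calymmian; D — Ediacaran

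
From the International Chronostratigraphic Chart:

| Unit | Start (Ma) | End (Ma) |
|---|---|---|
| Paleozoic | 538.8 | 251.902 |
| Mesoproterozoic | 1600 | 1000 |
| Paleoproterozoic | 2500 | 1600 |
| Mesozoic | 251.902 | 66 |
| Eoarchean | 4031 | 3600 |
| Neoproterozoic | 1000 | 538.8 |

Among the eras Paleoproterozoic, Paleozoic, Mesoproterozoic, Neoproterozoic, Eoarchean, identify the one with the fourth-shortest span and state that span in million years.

Durations: Paleoproterozoic 900; Paleozoic 286.898; Mesoproterozoic 600; Neoproterozoic 461.2; Eoarchean 431 Myr.
Sorted shortest-first: Paleozoic (286.898), Eoarchean (431), Neoproterozoic (461.2), Mesoproterozoic (600), Paleoproterozoic (900).
The fourth shortest is Mesoproterozoic at 600 Myr.

Mesoproterozoic, 600 million years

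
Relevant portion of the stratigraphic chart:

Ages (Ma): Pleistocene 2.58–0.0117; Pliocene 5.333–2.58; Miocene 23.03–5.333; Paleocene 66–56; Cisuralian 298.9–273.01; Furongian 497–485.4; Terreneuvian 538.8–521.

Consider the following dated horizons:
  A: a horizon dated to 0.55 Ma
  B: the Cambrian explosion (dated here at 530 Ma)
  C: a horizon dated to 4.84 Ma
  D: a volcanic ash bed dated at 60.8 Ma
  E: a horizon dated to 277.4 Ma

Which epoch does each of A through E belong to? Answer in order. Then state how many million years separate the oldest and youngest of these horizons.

A: 0.55 Ma lies in 2.58–0.0117 Ma, so Pleistocene.
B: 530 Ma lies in 538.8–521 Ma, so Terreneuvian.
C: 4.84 Ma lies in 5.333–2.58 Ma, so Pliocene.
D: 60.8 Ma lies in 66–56 Ma, so Paleocene.
E: 277.4 Ma lies in 298.9–273.01 Ma, so Cisuralian.
Oldest = 530 Ma, youngest = 0.55 Ma → span 529.45 Myr.

A — Pleistocene; B — Terreneuvian; C — Pliocene; D — Paleocene; E — Cisuralian; span 529.45 million years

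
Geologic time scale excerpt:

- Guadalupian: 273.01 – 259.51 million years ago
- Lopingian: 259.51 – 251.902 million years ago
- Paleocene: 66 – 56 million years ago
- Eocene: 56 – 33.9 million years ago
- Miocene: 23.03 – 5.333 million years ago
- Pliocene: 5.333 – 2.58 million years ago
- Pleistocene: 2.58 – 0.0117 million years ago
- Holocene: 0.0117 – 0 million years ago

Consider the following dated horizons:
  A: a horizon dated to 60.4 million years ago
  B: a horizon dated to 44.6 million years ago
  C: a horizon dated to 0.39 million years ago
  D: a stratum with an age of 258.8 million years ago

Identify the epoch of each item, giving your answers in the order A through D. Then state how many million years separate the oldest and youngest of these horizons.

A: 60.4 Ma lies in 66–56 Ma, so Paleocene.
B: 44.6 Ma lies in 56–33.9 Ma, so Eocene.
C: 0.39 Ma lies in 2.58–0.0117 Ma, so Pleistocene.
D: 258.8 Ma lies in 259.51–251.902 Ma, so Lopingian.
Oldest = 258.8 Ma, youngest = 0.39 Ma → span 258.41 Myr.

A — Paleocene; B — Eocene; C — Pleistocene; D — Lopingian; span 258.41 million years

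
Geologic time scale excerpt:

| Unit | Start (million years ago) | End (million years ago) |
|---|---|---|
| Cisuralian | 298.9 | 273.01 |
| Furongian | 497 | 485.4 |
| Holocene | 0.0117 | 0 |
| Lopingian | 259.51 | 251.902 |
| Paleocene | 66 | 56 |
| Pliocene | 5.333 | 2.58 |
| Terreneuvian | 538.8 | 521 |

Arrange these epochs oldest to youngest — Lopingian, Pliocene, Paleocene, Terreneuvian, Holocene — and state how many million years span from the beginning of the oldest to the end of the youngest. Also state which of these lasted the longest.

From the excerpt: Lopingian 259.51–251.902; Pliocene 5.333–2.58; Paleocene 66–56; Terreneuvian 538.8–521; Holocene 0.0117–0 (Ma).
Larger Ma is earlier, so the oldest is Terreneuvian and the youngest is Holocene; oldest to youngest: Terreneuvian, Lopingian, Paleocene, Pliocene, Holocene.
Oldest start 538.8 minus youngest end 0 gives 538.8 Myr overall.
Individual lengths (start − end): Terreneuvian 17.8; Paleocene 10; Pliocene 2.753; Lopingian 7.608; Holocene 0.0117. The largest is Terreneuvian at 17.8 Myr.

Terreneuvian → Lopingian → Paleocene → Pliocene → Holocene; total span 538.8 Myr; longest is Terreneuvian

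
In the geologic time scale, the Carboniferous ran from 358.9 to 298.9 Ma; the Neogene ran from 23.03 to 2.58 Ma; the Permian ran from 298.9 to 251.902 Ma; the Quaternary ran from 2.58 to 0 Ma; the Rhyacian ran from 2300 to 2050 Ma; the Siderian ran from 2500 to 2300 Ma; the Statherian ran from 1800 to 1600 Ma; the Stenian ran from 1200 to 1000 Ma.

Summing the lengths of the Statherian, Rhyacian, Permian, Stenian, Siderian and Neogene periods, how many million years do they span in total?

917.448 million years

Each duration: Statherian = 200; Rhyacian = 250; Permian = 46.998; Stenian = 200; Siderian = 200; Neogene = 20.45.
Sum: 200 + 250 + 46.998 + 200 + 200 + 20.45 = 917.448 Myr.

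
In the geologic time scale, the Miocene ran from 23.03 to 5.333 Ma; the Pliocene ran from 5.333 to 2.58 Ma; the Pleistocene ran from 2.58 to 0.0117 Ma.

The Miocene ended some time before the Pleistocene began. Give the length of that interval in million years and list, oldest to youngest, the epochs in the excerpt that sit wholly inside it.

2.753 million years; Pliocene

The Miocene closes at 5.333 Ma and the Pleistocene opens at 2.58 Ma, so the interval is 5.333 − 2.58 = 2.753 Myr.
An epoch fits inside if it starts at or after 5.333 Ma and ends at or before 2.58 Ma; oldest first that gives Pliocene.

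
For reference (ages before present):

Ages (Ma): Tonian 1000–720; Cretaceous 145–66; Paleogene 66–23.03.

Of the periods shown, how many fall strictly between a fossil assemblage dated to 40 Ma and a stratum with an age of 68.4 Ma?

0

The older date is 68.4 Ma and the younger is 40 Ma.
No period both begins after 68.4 Ma and ends before 40 Ma, so the count is 0.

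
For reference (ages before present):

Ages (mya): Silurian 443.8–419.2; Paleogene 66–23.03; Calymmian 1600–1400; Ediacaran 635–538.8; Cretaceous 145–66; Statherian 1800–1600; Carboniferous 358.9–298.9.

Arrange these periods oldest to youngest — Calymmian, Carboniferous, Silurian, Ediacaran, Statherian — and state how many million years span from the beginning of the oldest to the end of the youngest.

Statherian → Calymmian → Ediacaran → Silurian → Carboniferous; total span 1501.1 Myr

Start ages (Ma): Statherian 1800, Calymmian 1600, Ediacaran 635, Silurian 443.8, Carboniferous 358.9.
Ordered oldest to youngest: Statherian, Calymmian, Ediacaran, Silurian, Carboniferous.
Span = 1800 − 298.9 = 1501.1 Myr.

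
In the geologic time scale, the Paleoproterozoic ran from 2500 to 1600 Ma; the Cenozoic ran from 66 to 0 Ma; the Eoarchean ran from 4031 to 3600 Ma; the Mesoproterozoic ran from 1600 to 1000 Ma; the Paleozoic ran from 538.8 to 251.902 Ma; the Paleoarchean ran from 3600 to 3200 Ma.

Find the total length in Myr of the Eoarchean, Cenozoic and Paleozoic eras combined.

Duration is start − end for each: (4031 − 3600) + (66 − 0) + (538.8 − 251.902).
That is 431 + 66 + 286.898, which totals 783.898 million years.

783.898 million years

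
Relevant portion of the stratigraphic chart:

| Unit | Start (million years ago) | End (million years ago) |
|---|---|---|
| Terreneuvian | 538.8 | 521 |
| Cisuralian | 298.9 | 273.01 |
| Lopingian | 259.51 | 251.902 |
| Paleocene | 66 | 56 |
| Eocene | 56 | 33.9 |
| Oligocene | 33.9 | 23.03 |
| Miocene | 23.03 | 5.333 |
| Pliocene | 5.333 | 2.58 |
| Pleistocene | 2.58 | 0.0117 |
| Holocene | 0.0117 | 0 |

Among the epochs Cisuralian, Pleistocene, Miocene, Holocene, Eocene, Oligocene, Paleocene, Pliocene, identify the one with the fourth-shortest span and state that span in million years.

Paleocene, 10 million years

Start − end for each: Cisuralian 298.9 − 273.01 = 25.89; Pleistocene 2.58 − 0.0117 = 2.5683; Miocene 23.03 − 5.333 = 17.697; Holocene 0.0117 − 0 = 0.0117; Eocene 56 − 33.9 = 22.1; Oligocene 33.9 − 23.03 = 10.87; Paleocene 66 − 56 = 10; Pliocene 5.333 − 2.58 = 2.753.
Ranking these from shortest: Holocene < Pleistocene < Pliocene < Paleocene < Oligocene < Miocene < Eocene < Cisuralian.
Position 4 in that ranking is Paleocene, which lasted 10 Myr.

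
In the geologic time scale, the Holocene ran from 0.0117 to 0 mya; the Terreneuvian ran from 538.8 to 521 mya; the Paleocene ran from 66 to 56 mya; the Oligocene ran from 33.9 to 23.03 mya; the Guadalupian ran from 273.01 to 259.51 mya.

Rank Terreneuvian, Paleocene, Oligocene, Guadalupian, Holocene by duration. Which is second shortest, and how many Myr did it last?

Start − end for each: Terreneuvian 538.8 − 521 = 17.8; Paleocene 66 − 56 = 10; Oligocene 33.9 − 23.03 = 10.87; Guadalupian 273.01 − 259.51 = 13.5; Holocene 0.0117 − 0 = 0.0117.
Ranking these from shortest: Holocene < Paleocene < Oligocene < Guadalupian < Terreneuvian.
Position 2 in that ranking is Paleocene, which lasted 10 Myr.

Paleocene, 10 million years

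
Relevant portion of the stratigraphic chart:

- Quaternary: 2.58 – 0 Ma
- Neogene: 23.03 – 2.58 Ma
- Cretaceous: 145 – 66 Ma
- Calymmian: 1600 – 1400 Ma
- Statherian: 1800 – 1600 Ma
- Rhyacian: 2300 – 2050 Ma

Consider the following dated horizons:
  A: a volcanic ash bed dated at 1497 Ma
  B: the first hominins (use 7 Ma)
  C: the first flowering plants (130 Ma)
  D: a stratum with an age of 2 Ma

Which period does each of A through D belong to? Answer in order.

Match each age against the start–end ranges in the excerpt: A = 1497 Ma → Calymmian (1600–1400); B = 7 Ma → Neogene (23.03–2.58); C = 130 Ma → Cretaceous (145–66); D = 2 Ma → Quaternary (2.58–0).

A — Calymmian; B — Neogene; C — Cretaceous; D — Quaternary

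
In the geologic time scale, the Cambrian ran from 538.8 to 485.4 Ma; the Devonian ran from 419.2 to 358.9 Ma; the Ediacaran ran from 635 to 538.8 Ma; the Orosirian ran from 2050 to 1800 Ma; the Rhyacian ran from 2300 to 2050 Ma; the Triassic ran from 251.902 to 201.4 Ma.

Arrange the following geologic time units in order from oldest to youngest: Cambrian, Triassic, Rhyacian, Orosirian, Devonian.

Rhyacian → Orosirian → Cambrian → Devonian → Triassic

Read off each span (Ma): Cambrian 538.8–485.4; Triassic 251.902–201.4; Rhyacian 2300–2050; Orosirian 2050–1800; Devonian 419.2–358.9.
Larger Ma is older, so oldest→youngest is Rhyacian, Orosirian, Cambrian, Devonian, Triassic.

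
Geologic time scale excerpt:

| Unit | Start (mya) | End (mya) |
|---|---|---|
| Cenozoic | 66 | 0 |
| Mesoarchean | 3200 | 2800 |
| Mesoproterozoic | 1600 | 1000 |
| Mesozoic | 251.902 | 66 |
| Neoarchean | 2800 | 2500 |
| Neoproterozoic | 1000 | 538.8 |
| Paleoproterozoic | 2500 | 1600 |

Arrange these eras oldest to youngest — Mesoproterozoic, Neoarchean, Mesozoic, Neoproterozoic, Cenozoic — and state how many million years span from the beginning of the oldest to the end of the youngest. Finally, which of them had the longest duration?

Start ages (Ma): Neoarchean 2800, Mesoproterozoic 1600, Neoproterozoic 1000, Mesozoic 251.902, Cenozoic 66.
Ordered oldest to youngest: Neoarchean, Mesoproterozoic, Neoproterozoic, Mesozoic, Cenozoic.
Span = 2800 − 0 = 2800 Myr.
Durations: Neoarchean 300, Mesozoic 185.902, Mesoproterozoic 600, Cenozoic 66, Neoproterozoic 461.2 → longest is Mesoproterozoic (600 Myr).

Neoarchean, Mesoproterozoic, Neoproterozoic, Mesozoic, Cenozoic; total span 2800 Myr; longest is Mesoproterozoic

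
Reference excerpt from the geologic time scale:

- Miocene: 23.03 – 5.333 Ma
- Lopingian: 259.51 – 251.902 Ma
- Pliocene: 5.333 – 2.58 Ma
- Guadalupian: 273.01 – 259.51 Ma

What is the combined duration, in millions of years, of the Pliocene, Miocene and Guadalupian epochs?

33.95 million years

Duration is start − end for each: (5.333 − 2.58) + (23.03 − 5.333) + (273.01 − 259.51).
That is 2.753 + 17.697 + 13.5, which totals 33.95 million years.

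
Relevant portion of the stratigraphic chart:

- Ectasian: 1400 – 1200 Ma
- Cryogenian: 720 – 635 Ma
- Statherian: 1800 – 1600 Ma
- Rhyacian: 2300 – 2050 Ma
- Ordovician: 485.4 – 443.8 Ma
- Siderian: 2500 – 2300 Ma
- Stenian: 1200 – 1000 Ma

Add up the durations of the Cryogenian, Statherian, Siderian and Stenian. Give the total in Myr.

685 million years

Each duration: Cryogenian = 85; Statherian = 200; Siderian = 200; Stenian = 200.
Sum: 85 + 200 + 200 + 200 = 685 Myr.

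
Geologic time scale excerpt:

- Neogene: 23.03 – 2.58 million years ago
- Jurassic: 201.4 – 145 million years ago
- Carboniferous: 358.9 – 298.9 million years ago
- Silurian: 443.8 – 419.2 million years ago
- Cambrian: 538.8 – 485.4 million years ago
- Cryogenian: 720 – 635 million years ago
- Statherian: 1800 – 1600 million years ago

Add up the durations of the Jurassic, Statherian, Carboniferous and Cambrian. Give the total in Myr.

369.8 million years

Each duration: Jurassic = 56.4; Statherian = 200; Carboniferous = 60; Cambrian = 53.4.
Sum: 56.4 + 200 + 60 + 53.4 = 369.8 Myr.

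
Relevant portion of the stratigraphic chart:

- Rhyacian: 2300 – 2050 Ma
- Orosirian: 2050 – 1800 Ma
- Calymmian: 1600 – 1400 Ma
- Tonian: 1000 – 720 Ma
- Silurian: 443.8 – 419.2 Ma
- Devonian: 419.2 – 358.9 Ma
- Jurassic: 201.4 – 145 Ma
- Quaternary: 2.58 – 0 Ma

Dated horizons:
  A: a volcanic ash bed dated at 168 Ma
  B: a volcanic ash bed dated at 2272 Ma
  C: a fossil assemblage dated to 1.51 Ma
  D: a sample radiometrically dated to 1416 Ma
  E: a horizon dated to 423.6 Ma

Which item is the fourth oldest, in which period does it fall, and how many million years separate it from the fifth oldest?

A, in the Jurassic; 166.49 million years to C

Larger Ma means older, so oldest first: B 2272 > D 1416 > E 423.6 > A 168 > C 1.51.
Counting 4 along gives A (168 Ma); the excerpt puts that inside the Jurassic, 201.4–145 Ma.
Next in line is C (1.51 Ma), and 168 − 1.51 = 166.49 Myr.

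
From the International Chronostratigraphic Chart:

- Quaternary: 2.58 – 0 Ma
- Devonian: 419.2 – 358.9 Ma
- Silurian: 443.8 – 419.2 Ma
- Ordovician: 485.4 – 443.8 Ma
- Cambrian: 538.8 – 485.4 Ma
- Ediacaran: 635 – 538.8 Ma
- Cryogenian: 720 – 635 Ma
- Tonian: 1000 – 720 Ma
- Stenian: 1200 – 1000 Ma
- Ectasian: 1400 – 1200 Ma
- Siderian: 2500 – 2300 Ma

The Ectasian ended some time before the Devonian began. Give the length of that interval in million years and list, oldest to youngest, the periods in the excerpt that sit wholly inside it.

780.8 million years; Stenian, Tonian, Cryogenian, Ediacaran, Cambrian, Ordovician, Silurian

End of Ectasian = 1200 Ma; start of Devonian = 419.2 Ma.
Gap = 1200 − 419.2 = 780.8 Myr.
Periods wholly inside 1200–419.2 Ma: Stenian (1200–1000), Tonian (1000–720), Cryogenian (720–635), Ediacaran (635–538.8), Cambrian (538.8–485.4), Ordovician (485.4–443.8), Silurian (443.8–419.2).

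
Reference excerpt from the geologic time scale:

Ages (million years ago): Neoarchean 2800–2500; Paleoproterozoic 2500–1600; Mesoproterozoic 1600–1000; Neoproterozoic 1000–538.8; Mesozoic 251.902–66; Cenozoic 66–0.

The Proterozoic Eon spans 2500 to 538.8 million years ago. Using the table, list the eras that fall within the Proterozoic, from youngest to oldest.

Eras with both bounds inside 2500–538.8 Ma: Neoproterozoic (1000–538.8), Mesoproterozoic (1600–1000), Paleoproterozoic (2500–1600).

Neoproterozoic, Mesoproterozoic, Paleoproterozoic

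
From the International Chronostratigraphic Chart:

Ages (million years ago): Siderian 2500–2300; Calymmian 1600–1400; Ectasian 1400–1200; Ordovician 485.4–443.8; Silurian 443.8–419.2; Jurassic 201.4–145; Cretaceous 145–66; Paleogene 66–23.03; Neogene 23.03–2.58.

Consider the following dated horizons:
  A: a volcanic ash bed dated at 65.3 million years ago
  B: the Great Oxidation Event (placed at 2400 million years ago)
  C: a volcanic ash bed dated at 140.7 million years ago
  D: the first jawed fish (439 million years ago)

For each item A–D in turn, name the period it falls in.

Match each age against the start–end ranges in the excerpt: A = 65.3 Ma → Paleogene (66–23.03); B = 2400 Ma → Siderian (2500–2300); C = 140.7 Ma → Cretaceous (145–66); D = 439 Ma → Silurian (443.8–419.2).

A — Paleogene; B — Siderian; C — Cretaceous; D — Silurian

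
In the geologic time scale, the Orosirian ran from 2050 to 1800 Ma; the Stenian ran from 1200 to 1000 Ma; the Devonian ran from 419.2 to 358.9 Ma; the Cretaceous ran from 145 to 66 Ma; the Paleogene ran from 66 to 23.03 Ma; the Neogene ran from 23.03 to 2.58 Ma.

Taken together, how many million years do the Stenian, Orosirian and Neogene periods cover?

Duration is start − end for each: (1200 − 1000) + (2050 − 1800) + (23.03 − 2.58).
That is 200 + 250 + 20.45, which totals 470.45 million years.

470.45 million years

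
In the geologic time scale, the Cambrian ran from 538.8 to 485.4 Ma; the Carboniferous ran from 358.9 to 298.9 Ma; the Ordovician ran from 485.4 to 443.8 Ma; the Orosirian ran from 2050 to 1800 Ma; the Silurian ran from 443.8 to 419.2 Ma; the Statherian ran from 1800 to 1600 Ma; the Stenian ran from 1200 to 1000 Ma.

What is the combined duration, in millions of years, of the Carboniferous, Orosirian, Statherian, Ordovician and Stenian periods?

Duration is start − end for each: (358.9 − 298.9) + (2050 − 1800) + (1800 − 1600) + (485.4 − 443.8) + (1200 − 1000).
That is 60 + 250 + 200 + 41.6 + 200, which totals 751.6 million years.

751.6 million years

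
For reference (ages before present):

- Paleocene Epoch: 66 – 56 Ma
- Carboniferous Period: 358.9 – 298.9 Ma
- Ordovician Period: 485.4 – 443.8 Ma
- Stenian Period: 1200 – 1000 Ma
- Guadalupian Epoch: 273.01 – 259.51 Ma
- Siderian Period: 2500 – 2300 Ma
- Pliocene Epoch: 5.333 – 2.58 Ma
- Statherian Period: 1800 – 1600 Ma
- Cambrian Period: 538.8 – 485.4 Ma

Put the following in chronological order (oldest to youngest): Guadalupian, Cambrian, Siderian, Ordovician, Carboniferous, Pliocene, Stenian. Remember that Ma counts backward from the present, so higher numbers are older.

Sorting by start age (descending Ma, since larger Ma = older): Siderian began 2500, Stenian began 1200, Cambrian began 538.8, Ordovician began 485.4, Carboniferous began 358.9, Guadalupian began 273.01, Pliocene began 5.333.

Siderian → Stenian → Cambrian → Ordovician → Carboniferous → Guadalupian → Pliocene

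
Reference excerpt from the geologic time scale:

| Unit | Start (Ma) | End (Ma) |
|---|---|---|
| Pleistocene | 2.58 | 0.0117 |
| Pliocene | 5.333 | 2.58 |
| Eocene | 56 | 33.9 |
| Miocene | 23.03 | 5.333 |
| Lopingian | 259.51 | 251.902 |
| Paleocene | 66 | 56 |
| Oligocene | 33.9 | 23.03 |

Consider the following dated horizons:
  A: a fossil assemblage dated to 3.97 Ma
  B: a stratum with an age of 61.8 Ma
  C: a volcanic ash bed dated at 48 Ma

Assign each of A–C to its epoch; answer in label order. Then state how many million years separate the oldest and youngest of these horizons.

A: 3.97 Ma lies in 5.333–2.58 Ma, so Pliocene.
B: 61.8 Ma lies in 66–56 Ma, so Paleocene.
C: 48 Ma lies in 56–33.9 Ma, so Eocene.
Oldest = 61.8 Ma, youngest = 3.97 Ma → span 57.83 Myr.

A — Pliocene; B — Paleocene; C — Eocene; span 57.83 million years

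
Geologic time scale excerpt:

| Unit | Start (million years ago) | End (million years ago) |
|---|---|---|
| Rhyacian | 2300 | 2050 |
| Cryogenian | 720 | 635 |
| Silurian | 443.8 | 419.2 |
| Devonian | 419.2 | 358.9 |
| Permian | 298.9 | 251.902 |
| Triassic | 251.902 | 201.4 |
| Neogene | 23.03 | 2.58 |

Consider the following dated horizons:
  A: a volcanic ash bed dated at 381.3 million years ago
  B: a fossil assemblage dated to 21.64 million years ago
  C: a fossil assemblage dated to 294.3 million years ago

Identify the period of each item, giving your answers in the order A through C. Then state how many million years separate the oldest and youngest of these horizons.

Match each age against the start–end ranges in the excerpt: A = 381.3 Ma → Devonian (419.2–358.9); B = 21.64 Ma → Neogene (23.03–2.58); C = 294.3 Ma → Permian (298.9–251.902).
The largest age is 381.3 Ma and the smallest is 21.64 Ma; their difference is 359.66 Myr.

A — Devonian; B — Neogene; C — Permian; span 359.66 million years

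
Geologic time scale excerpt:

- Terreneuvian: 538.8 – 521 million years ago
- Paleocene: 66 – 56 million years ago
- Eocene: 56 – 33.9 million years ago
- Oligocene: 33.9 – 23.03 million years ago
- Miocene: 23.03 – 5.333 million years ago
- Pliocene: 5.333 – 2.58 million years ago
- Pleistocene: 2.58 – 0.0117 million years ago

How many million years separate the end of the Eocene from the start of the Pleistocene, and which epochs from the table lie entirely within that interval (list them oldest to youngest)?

The Eocene closes at 33.9 Ma and the Pleistocene opens at 2.58 Ma, so the interval is 33.9 − 2.58 = 31.32 Myr.
An epoch fits inside if it starts at or after 33.9 Ma and ends at or before 2.58 Ma; oldest first that gives Oligocene, Miocene, Pliocene.

31.32 million years; Oligocene, Miocene, Pliocene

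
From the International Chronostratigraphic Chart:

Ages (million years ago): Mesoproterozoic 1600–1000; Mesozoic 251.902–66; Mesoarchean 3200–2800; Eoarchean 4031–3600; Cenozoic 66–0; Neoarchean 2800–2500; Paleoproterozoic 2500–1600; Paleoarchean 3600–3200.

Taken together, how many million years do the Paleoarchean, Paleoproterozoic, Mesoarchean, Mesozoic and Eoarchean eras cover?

2316.902 million years

Each duration: Paleoarchean = 400; Paleoproterozoic = 900; Mesoarchean = 400; Mesozoic = 185.902; Eoarchean = 431.
Sum: 400 + 900 + 400 + 185.902 + 431 = 2316.902 Myr.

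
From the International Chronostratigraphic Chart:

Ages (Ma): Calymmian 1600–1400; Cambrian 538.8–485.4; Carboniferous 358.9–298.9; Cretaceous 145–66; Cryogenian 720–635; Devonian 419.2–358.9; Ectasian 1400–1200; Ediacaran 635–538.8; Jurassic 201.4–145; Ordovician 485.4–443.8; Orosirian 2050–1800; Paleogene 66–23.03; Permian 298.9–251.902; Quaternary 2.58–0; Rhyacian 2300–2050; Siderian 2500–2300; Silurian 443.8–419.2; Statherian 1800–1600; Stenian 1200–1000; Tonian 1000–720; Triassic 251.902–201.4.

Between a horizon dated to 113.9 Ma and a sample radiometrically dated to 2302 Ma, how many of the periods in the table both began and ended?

The older date is 2302 Ma and the younger is 113.9 Ma.
Periods with start < 2302 and end > 113.9 Ma: Rhyacian (2300–2050), Orosirian (2050–1800), Statherian (1800–1600), Calymmian (1600–1400), Ectasian (1400–1200), Stenian (1200–1000), Tonian (1000–720), Cryogenian (720–635), Ediacaran (635–538.8), Cambrian (538.8–485.4), Ordovician (485.4–443.8), Silurian (443.8–419.2), Devonian (419.2–358.9), Carboniferous (358.9–298.9), Permian (298.9–251.902), Triassic (251.902–201.4), Jurassic (201.4–145).
That is 17 complete periods.

17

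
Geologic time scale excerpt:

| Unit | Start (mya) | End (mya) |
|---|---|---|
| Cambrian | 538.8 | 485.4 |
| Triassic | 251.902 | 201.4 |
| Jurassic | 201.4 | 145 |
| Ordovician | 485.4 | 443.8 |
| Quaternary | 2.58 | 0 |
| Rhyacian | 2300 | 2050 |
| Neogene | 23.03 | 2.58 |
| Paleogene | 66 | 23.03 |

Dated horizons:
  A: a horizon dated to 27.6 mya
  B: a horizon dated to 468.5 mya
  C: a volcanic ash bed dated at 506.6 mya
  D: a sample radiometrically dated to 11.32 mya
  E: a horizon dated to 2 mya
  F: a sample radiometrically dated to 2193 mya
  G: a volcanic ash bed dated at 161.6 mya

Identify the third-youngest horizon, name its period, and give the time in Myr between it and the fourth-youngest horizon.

A, in the Paleogene; 134 million years to G

Sorted youngest-first by Ma: E (2), D (11.32), A (27.6), G (161.6), B (468.5), C (506.6), F (2193).
The third youngest is A at 27.6 Ma, which lies in 66–23.03 Ma: the Paleogene.
The fourth youngest is G at 161.6 Ma; separation = |27.6 − 161.6| = 134 Myr.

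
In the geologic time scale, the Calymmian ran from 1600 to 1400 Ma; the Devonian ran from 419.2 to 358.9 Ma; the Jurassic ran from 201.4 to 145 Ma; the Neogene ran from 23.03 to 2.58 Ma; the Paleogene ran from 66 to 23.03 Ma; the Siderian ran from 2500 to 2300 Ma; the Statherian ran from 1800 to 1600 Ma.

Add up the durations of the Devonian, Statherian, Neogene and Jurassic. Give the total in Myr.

Each duration: Devonian = 60.3; Statherian = 200; Neogene = 20.45; Jurassic = 56.4.
Sum: 60.3 + 200 + 20.45 + 56.4 = 337.15 Myr.

337.15 million years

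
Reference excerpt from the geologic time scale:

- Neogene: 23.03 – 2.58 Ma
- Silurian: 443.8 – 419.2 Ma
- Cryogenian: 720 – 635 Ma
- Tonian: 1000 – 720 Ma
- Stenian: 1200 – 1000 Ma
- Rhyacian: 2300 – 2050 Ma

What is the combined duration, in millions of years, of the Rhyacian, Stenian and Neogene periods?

Duration is start − end for each: (2300 − 2050) + (1200 − 1000) + (23.03 − 2.58).
That is 250 + 200 + 20.45, which totals 470.45 million years.

470.45 million years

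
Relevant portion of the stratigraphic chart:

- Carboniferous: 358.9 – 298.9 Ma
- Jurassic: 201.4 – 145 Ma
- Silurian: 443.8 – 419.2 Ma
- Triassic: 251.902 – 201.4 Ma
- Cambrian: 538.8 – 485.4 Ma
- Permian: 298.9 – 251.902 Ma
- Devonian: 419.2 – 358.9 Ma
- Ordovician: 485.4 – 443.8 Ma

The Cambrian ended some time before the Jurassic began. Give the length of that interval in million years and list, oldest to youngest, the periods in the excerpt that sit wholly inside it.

End of Cambrian = 485.4 Ma; start of Jurassic = 201.4 Ma.
Gap = 485.4 − 201.4 = 284 Myr.
Periods wholly inside 485.4–201.4 Ma: Ordovician (485.4–443.8), Silurian (443.8–419.2), Devonian (419.2–358.9), Carboniferous (358.9–298.9), Permian (298.9–251.902), Triassic (251.902–201.4).

284 million years; Ordovician, Silurian, Devonian, Carboniferous, Permian, Triassic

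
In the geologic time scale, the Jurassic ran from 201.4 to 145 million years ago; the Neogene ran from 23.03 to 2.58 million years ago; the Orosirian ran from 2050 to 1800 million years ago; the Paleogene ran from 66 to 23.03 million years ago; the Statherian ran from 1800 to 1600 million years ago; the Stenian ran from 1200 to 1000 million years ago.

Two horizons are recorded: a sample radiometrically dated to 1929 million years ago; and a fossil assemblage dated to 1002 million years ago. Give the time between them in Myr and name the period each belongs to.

927 million years apart; the first in the Orosirian, the second in the Stenian

Elapsed time: 1929 − 1002 = 927 Myr.
1929 Ma lies within 2050–1800 Ma: Orosirian.
1002 Ma lies within 1200–1000 Ma: Stenian.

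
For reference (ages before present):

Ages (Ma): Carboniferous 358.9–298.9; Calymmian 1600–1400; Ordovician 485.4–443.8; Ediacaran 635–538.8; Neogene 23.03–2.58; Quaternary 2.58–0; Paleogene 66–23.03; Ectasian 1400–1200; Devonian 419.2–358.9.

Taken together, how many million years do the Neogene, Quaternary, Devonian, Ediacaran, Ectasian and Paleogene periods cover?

422.5 million years

Each duration: Neogene = 20.45; Quaternary = 2.58; Devonian = 60.3; Ediacaran = 96.2; Ectasian = 200; Paleogene = 42.97.
Sum: 20.45 + 2.58 + 60.3 + 96.2 + 200 + 42.97 = 422.5 Myr.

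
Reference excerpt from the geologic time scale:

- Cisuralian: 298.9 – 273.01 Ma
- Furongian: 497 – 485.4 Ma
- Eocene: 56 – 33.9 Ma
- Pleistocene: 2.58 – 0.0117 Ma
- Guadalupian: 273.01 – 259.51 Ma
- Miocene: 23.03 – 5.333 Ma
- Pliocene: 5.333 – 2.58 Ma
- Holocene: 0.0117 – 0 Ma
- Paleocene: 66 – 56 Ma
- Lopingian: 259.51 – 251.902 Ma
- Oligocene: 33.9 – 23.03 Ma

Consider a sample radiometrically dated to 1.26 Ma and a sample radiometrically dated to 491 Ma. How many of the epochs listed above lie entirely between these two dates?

491 Ma sits inside the Furongian (497–485.4) and 1.26 Ma inside the Pleistocene (2.58–0.0117); neither of those is wholly between the two dates.
The listed epochs lying completely between them are Cisuralian, Guadalupian, Lopingian, Paleocene, Eocene, Oligocene, Miocene, Pliocene — 8 in all.

8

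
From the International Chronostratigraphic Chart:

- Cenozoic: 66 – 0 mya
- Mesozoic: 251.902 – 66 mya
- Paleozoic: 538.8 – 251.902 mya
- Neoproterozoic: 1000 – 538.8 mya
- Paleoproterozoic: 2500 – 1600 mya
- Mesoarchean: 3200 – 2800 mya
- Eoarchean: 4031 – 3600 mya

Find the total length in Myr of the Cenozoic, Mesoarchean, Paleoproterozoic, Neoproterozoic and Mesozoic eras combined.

Each duration: Cenozoic = 66; Mesoarchean = 400; Paleoproterozoic = 900; Neoproterozoic = 461.2; Mesozoic = 185.902.
Sum: 66 + 400 + 900 + 461.2 + 185.902 = 2013.102 Myr.

2013.102 million years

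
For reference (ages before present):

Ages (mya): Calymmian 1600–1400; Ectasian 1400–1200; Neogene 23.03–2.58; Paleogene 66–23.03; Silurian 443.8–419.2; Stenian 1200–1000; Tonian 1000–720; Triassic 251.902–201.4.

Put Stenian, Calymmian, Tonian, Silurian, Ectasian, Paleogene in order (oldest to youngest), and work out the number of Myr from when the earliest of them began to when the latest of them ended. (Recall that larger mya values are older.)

From the excerpt: Stenian 1200–1000; Calymmian 1600–1400; Tonian 1000–720; Silurian 443.8–419.2; Ectasian 1400–1200; Paleogene 66–23.03 (Ma).
Larger Ma is earlier, so the oldest is Calymmian and the youngest is Paleogene; oldest to youngest: Calymmian, Ectasian, Stenian, Tonian, Silurian, Paleogene.
Oldest start 1600 minus youngest end 23.03 gives 1576.97 Myr overall.

Calymmian, Ectasian, Stenian, Tonian, Silurian, Paleogene; total span 1576.97 Myr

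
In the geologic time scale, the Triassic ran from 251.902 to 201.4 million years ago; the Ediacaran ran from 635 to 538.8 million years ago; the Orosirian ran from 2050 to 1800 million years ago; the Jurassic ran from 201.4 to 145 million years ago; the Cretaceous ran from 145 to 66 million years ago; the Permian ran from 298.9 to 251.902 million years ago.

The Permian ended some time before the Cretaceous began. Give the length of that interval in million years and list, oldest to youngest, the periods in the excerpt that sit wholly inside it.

106.902 million years; Triassic, Jurassic

The Permian closes at 251.902 Ma and the Cretaceous opens at 145 Ma, so the interval is 251.902 − 145 = 106.902 Myr.
A period fits inside if it starts at or after 251.902 Ma and ends at or before 145 Ma; oldest first that gives Triassic, Jurassic.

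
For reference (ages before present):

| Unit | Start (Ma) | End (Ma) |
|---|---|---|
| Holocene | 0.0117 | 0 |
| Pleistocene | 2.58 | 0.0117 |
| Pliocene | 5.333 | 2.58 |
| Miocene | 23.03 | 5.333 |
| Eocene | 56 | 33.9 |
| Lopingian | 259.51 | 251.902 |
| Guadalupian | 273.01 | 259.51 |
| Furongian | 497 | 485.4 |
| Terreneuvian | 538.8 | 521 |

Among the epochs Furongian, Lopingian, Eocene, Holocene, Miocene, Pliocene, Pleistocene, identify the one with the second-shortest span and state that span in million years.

Pleistocene, 2.5683 million years

Start − end for each: Furongian 497 − 485.4 = 11.6; Lopingian 259.51 − 251.902 = 7.608; Eocene 56 − 33.9 = 22.1; Holocene 0.0117 − 0 = 0.0117; Miocene 23.03 − 5.333 = 17.697; Pliocene 5.333 − 2.58 = 2.753; Pleistocene 2.58 − 0.0117 = 2.5683.
Ranking these from shortest: Holocene < Pleistocene < Pliocene < Lopingian < Furongian < Miocene < Eocene.
Position 2 in that ranking is Pleistocene, which lasted 2.5683 Myr.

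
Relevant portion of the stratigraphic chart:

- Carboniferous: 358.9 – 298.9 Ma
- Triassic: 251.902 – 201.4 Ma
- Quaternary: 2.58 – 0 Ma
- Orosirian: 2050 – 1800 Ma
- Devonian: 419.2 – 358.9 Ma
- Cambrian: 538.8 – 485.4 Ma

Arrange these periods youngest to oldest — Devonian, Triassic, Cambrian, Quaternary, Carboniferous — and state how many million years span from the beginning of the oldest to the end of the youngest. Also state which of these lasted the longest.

Start ages (Ma): Cambrian 538.8, Devonian 419.2, Carboniferous 358.9, Triassic 251.902, Quaternary 2.58.
Ordered youngest to oldest: Quaternary, Triassic, Carboniferous, Devonian, Cambrian.
Span = 538.8 − 0 = 538.8 Myr.
Durations: Devonian 60.3, Triassic 50.502, Quaternary 2.58, Carboniferous 60, Cambrian 53.4 → longest is Devonian (60.3 Myr).

Quaternary → Triassic → Carboniferous → Devonian → Cambrian; total span 538.8 Myr; longest is Devonian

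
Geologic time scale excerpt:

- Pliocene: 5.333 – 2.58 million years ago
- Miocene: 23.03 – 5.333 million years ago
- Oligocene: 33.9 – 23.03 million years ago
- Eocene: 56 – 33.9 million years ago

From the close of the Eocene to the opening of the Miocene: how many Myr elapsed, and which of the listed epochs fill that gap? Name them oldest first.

End of Eocene = 33.9 Ma; start of Miocene = 23.03 Ma.
Gap = 33.9 − 23.03 = 10.87 Myr.
Epochs wholly inside 33.9–23.03 Ma: Oligocene (33.9–23.03).

10.87 million years; Oligocene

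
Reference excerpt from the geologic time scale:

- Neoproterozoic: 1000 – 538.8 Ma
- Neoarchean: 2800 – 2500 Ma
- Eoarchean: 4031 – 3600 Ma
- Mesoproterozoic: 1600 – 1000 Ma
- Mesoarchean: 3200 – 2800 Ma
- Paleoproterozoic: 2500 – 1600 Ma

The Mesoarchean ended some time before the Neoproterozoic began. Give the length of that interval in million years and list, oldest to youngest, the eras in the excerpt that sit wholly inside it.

End of Mesoarchean = 2800 Ma; start of Neoproterozoic = 1000 Ma.
Gap = 2800 − 1000 = 1800 Myr.
Eras wholly inside 2800–1000 Ma: Neoarchean (2800–2500), Paleoproterozoic (2500–1600), Mesoproterozoic (1600–1000).

1800 million years; Neoarchean, Paleoproterozoic, Mesoproterozoic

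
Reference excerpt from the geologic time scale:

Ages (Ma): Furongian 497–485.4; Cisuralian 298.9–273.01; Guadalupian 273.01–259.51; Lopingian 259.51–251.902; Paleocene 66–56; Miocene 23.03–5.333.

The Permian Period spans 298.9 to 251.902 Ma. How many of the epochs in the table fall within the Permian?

3

Epochs inside 298.9–251.902 Ma: Cisuralian, Guadalupian, Lopingian — 3 in total.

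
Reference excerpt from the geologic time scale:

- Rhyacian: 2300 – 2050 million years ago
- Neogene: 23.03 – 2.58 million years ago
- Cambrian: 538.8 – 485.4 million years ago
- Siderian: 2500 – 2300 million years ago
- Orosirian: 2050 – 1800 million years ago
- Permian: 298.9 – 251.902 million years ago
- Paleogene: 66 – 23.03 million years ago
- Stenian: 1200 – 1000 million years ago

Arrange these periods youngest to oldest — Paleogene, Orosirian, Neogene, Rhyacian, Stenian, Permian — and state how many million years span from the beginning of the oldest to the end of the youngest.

From the excerpt: Paleogene 66–23.03; Orosirian 2050–1800; Neogene 23.03–2.58; Rhyacian 2300–2050; Stenian 1200–1000; Permian 298.9–251.902 (Ma).
Larger Ma is earlier, so the oldest is Rhyacian and the youngest is Neogene; youngest to oldest: Neogene, Paleogene, Permian, Stenian, Orosirian, Rhyacian.
Oldest start 2300 minus youngest end 2.58 gives 2297.42 Myr overall.

Neogene, Paleogene, Permian, Stenian, Orosirian, Rhyacian; total span 2297.42 Myr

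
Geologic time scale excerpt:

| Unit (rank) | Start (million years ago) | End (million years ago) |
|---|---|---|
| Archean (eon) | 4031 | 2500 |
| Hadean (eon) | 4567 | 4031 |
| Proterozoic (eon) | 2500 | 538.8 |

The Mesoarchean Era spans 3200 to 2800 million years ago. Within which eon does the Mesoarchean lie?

The Mesoarchean (3200–2800 Ma) lies entirely within 4031–2500 Ma, the Archean Eon.

Archean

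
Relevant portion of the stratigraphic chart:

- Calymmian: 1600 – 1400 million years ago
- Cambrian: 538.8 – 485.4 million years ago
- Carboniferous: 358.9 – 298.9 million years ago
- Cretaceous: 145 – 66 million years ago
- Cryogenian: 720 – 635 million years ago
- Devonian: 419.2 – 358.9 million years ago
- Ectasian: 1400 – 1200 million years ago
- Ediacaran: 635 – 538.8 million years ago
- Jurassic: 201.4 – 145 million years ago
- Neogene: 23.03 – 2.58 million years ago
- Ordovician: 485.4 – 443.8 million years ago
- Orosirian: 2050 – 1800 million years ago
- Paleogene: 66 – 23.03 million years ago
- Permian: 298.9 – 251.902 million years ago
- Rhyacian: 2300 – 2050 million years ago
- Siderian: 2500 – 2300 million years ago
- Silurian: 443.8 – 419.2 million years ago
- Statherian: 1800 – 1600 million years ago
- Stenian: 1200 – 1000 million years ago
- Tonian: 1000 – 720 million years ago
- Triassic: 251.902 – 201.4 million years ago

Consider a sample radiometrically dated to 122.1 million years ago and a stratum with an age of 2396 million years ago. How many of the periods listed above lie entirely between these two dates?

17

2396 Ma sits inside the Siderian (2500–2300) and 122.1 Ma inside the Cretaceous (145–66); neither of those is wholly between the two dates.
The listed periods lying completely between them are Rhyacian, Orosirian, Statherian, Calymmian, Ectasian, Stenian, Tonian, Cryogenian, Ediacaran, Cambrian, Ordovician, Silurian, Devonian, Carboniferous, Permian, Triassic, Jurassic — 17 in all.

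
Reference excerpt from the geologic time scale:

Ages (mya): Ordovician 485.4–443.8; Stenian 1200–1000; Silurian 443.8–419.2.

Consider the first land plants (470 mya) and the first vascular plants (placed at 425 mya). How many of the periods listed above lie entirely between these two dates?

Checking each listed span, none has both start < 470 Ma and end > 425 Ma — every period straddles one of the two dates or lies outside them — so the count is 0.

0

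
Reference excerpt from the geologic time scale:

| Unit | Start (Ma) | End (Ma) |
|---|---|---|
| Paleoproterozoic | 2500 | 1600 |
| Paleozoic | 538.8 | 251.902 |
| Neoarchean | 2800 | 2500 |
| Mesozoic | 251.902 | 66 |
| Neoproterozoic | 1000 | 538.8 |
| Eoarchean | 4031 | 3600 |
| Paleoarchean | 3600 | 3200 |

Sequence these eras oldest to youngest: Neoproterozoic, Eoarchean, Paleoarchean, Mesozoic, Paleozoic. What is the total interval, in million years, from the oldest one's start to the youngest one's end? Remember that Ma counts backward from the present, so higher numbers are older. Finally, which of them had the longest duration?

Eoarchean, Paleoarchean, Neoproterozoic, Paleozoic, Mesozoic; total span 3965 Myr; longest is Neoproterozoic

Start ages (Ma): Eoarchean 4031, Paleoarchean 3600, Neoproterozoic 1000, Paleozoic 538.8, Mesozoic 251.902.
Ordered oldest to youngest: Eoarchean, Paleoarchean, Neoproterozoic, Paleozoic, Mesozoic.
Span = 4031 − 66 = 3965 Myr.
Durations: Paleozoic 286.898, Neoproterozoic 461.2, Mesozoic 185.902, Eoarchean 431, Paleoarchean 400 → longest is Neoproterozoic (461.2 Myr).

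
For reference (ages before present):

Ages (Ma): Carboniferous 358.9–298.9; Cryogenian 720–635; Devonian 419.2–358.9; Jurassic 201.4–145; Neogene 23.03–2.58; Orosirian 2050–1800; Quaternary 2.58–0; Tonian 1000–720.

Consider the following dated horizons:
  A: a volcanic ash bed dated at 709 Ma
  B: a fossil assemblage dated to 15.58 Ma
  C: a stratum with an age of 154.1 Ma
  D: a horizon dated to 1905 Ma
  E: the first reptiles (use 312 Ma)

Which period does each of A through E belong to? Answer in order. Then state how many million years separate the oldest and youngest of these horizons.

A: 709 Ma lies in 720–635 Ma, so Cryogenian.
B: 15.58 Ma lies in 23.03–2.58 Ma, so Neogene.
C: 154.1 Ma lies in 201.4–145 Ma, so Jurassic.
D: 1905 Ma lies in 2050–1800 Ma, so Orosirian.
E: 312 Ma lies in 358.9–298.9 Ma, so Carboniferous.
Oldest = 1905 Ma, youngest = 15.58 Ma → span 1889.42 Myr.

A — Cryogenian; B — Neogene; C — Jurassic; D — Orosirian; E — Carboniferous; span 1889.42 million years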